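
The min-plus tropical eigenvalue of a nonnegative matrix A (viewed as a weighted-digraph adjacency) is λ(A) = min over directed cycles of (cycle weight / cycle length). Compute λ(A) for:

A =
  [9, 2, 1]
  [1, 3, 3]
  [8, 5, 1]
λ(A) = 1

Enumerate directed cycles and compute their means (weight / length). Sample:
  cycle 0 → 0: weight = 9, length = 1, mean = 9/1 ≈ 9.000
  cycle 1 → 1: weight = 3, length = 1, mean = 3/1 ≈ 3.000
  cycle 2 → 2: weight = 1, length = 1, mean = 1/1 ≈ 1.000
  cycle 0 → 1 → 0: weight = 3, length = 2, mean = 3/2 ≈ 1.500
  cycle 0 → 2 → 0: weight = 9, length = 2, mean = 9/2 ≈ 4.500
  cycle 1 → 0 → 1: weight = 3, length = 2, mean = 3/2 ≈ 1.500
Minimum mean = 1.000, attained e.g. along the cycle 2 → 2 with weight 1 and length 1. So λ(A) = 1/1 = 1.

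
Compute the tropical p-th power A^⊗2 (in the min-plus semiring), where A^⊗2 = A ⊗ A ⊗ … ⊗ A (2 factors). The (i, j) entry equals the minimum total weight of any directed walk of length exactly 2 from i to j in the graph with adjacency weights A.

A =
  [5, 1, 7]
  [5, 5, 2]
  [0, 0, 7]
A^⊗2 =
  [6, 6, 3]
  [2, 2, 7]
  [5, 1, 2]

Each entry (A^⊗2)_ij equals the minimum over all length-2 walks i = v_0 → v_1 → … → v_2 = j of Σ_t A[v_t][v_{t+1}]. For example, for (i, j) = (0, 2) we minimise over 3 possible intermediate vertex sequences; the minimum is 3, attained along the walk 0 → 1 → 2.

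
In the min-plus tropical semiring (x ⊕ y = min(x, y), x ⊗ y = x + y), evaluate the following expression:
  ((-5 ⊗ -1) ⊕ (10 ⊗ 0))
((-5 ⊗ -1) ⊕ (10 ⊗ 0)) = -6

Expand innermost to outermost. Recall ⊕ takes the minimum of its arguments and ⊗ takes their sum. Working out the expression ((-5 ⊗ -1) ⊕ (10 ⊗ 0)) gives -6.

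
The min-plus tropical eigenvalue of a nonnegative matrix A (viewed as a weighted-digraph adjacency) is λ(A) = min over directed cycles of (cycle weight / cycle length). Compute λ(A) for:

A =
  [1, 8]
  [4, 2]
λ(A) = 1

Enumerate directed cycles and compute their means (weight / length). Sample:
  cycle 0 → 0: weight = 1, length = 1, mean = 1/1 ≈ 1.000
  cycle 1 → 1: weight = 2, length = 1, mean = 2/1 ≈ 2.000
  cycle 0 → 1 → 0: weight = 12, length = 2, mean = 12/2 ≈ 6.000
  cycle 1 → 0 → 1: weight = 12, length = 2, mean = 12/2 ≈ 6.000
Minimum mean = 1.000, attained e.g. along the cycle 0 → 0 with weight 1 and length 1. So λ(A) = 1/1 = 1.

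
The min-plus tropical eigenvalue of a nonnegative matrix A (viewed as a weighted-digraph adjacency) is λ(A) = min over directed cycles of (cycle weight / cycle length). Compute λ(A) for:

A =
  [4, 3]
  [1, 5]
λ(A) = 2

Enumerate directed cycles and compute their means (weight / length). Sample:
  cycle 0 → 0: weight = 4, length = 1, mean = 4/1 ≈ 4.000
  cycle 1 → 1: weight = 5, length = 1, mean = 5/1 ≈ 5.000
  cycle 0 → 1 → 0: weight = 4, length = 2, mean = 4/2 ≈ 2.000
  cycle 1 → 0 → 1: weight = 4, length = 2, mean = 4/2 ≈ 2.000
Minimum mean = 2.000, attained e.g. along the cycle 0 → 1 → 0 with weight 4 and length 2. So λ(A) = 4/2 = 2.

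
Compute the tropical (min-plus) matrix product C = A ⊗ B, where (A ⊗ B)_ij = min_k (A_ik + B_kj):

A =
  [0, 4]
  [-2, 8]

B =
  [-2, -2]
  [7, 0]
A ⊗ B =
  [-2, -2]
  [-4, -4]

Apply the min-plus product entry-by-entry:
  C[0][0] = min over k of (A[0][0] + B[0][0] = 0 + -2 = -2, A[0][1] + B[1][0] = 4 + 7 = 11) = -2 (attained at k = 0)
  C[0][1] = min over k of (A[0][0] + B[0][1] = 0 + -2 = -2, A[0][1] + B[1][1] = 4 + 0 = 4) = -2 (attained at k = 0)
  C[1][0] = min over k of (A[1][0] + B[0][0] = -2 + -2 = -4, A[1][1] + B[1][0] = 8 + 7 = 15) = -4 (attained at k = 0)
  C[1][1] = min over k of (A[1][0] + B[0][1] = -2 + -2 = -4, A[1][1] + B[1][1] = 8 + 0 = 8) = -4 (attained at k = 0)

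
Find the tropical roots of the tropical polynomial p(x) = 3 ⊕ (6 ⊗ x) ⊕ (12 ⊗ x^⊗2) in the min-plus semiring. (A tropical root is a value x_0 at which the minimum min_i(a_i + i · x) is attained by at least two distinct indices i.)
Roots: {-6, -3}

Each tropical root is a break point of the lower envelope of the lines y = a_i + i · x (there are 3 lines, with slopes 0, 1, ..., 2). Only the lines that attain the minimum somewhere contribute to roots; other lines are dominated. Here the surviving (envelope) indices are i = 2, i = 1, i = 0.
Intersections between consecutive envelope lines give the roots: for adjacent envelope indices i < j the intersection is x = (a_i − a_j) / (j − i). Reading off the sorted break points: {-6, -3}.
Verification: at each break x_0, at least two indices attain the minimum of min_i(a_i + i · x_0).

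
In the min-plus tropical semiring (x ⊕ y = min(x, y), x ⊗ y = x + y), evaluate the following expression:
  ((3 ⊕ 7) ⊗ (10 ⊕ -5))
((3 ⊕ 7) ⊗ (10 ⊕ -5)) = -2

Expand innermost to outermost. Recall ⊕ takes the minimum of its arguments and ⊗ takes their sum. Working out the expression ((3 ⊕ 7) ⊗ (10 ⊕ -5)) gives -2.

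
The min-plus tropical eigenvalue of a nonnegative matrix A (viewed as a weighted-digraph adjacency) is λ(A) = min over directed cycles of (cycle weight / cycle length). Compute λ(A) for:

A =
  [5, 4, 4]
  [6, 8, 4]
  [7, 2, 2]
λ(A) = 2

Enumerate directed cycles and compute their means (weight / length). Sample:
  cycle 0 → 0: weight = 5, length = 1, mean = 5/1 ≈ 5.000
  cycle 1 → 1: weight = 8, length = 1, mean = 8/1 ≈ 8.000
  cycle 2 → 2: weight = 2, length = 1, mean = 2/1 ≈ 2.000
  cycle 0 → 1 → 0: weight = 10, length = 2, mean = 10/2 ≈ 5.000
  cycle 0 → 2 → 0: weight = 11, length = 2, mean = 11/2 ≈ 5.500
  cycle 1 → 0 → 1: weight = 10, length = 2, mean = 10/2 ≈ 5.000
Minimum mean = 2.000, attained e.g. along the cycle 2 → 2 with weight 2 and length 1. So λ(A) = 2/1 = 2.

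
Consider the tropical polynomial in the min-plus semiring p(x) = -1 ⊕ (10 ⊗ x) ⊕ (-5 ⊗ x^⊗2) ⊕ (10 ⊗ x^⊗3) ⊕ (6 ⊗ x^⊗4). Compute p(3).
p(3) = -1

A tropical monomial a ⊗ x^⊗i evaluates to a + i · x. Evaluating each term at x = 3:
  Term 0 contributes -1 + 0 · 3 = -1
  Term 1 contributes 10 + 1 · 3 = 13
  Term 2 contributes -5 + 2 · 3 = 1
  Term 3 contributes 10 + 3 · 3 = 19
  Term 4 contributes 6 + 4 · 3 = 18
p(3) = ⊕ of these = min[-1, 13, 1, 19, 18] = -1.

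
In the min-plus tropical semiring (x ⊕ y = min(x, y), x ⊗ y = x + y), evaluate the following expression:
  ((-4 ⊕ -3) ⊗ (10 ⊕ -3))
((-4 ⊕ -3) ⊗ (10 ⊕ -3)) = -7

Expand innermost to outermost. Recall ⊕ takes the minimum of its arguments and ⊗ takes their sum. Working out the expression ((-4 ⊕ -3) ⊗ (10 ⊕ -3)) gives -7.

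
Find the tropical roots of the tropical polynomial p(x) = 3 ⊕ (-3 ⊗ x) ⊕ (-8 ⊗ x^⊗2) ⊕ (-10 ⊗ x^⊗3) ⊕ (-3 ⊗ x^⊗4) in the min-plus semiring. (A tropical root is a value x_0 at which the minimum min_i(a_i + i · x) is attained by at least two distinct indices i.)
Roots: {-7, 2, 5, 6}

Each tropical root is a break point of the lower envelope of the lines y = a_i + i · x (there are 5 lines, with slopes 0, 1, ..., 4). Only the lines that attain the minimum somewhere contribute to roots; other lines are dominated. Here the surviving (envelope) indices are i = 4, i = 3, i = 2, i = 1, i = 0.
Intersections between consecutive envelope lines give the roots: for adjacent envelope indices i < j the intersection is x = (a_i − a_j) / (j − i). Reading off the sorted break points: {-7, 2, 5, 6}.
Verification: at each break x_0, at least two indices attain the minimum of min_i(a_i + i · x_0).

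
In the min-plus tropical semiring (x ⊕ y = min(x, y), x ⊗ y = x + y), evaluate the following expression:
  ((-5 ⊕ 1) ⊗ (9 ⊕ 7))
((-5 ⊕ 1) ⊗ (9 ⊕ 7)) = 2

Expand innermost to outermost. Recall ⊕ takes the minimum of its arguments and ⊗ takes their sum. Working out the expression ((-5 ⊕ 1) ⊗ (9 ⊕ 7)) gives 2.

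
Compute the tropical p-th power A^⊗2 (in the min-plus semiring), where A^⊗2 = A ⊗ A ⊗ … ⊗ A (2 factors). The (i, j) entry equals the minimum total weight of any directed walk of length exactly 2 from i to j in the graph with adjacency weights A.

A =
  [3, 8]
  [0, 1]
A^⊗2 =
  [6, 9]
  [1, 2]

Each entry (A^⊗2)_ij equals the minimum over all length-2 walks i = v_0 → v_1 → … → v_2 = j of Σ_t A[v_t][v_{t+1}]. For example, for (i, j) = (0, 1) we minimise over 2 possible intermediate vertex sequences; the minimum is 9, attained along the walk 0 → 1 → 1.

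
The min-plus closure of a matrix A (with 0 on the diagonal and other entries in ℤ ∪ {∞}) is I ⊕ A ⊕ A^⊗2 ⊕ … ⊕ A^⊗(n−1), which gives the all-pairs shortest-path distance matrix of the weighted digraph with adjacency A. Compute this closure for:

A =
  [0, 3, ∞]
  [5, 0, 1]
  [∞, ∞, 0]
Closure =
  [0, 3, 4]
  [5, 0, 1]
  [∞, ∞, 0]

This is the Floyd-Warshall all-pairs shortest-path computation. For each intermediate vertex k = 0, 1, …, 2, update dist[i][j] ← min(dist[i][j], dist[i][k] + dist[k][j]). The final matrix gives, for each (i, j), the minimum total weight of any directed path from i to j (possibly empty when i = j).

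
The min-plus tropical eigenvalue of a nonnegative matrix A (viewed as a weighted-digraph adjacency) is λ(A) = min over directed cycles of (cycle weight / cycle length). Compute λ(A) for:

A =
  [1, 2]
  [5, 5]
λ(A) = 1

Enumerate directed cycles and compute their means (weight / length). Sample:
  cycle 0 → 0: weight = 1, length = 1, mean = 1/1 ≈ 1.000
  cycle 1 → 1: weight = 5, length = 1, mean = 5/1 ≈ 5.000
  cycle 0 → 1 → 0: weight = 7, length = 2, mean = 7/2 ≈ 3.500
  cycle 1 → 0 → 1: weight = 7, length = 2, mean = 7/2 ≈ 3.500
Minimum mean = 1.000, attained e.g. along the cycle 0 → 0 with weight 1 and length 1. So λ(A) = 1/1 = 1.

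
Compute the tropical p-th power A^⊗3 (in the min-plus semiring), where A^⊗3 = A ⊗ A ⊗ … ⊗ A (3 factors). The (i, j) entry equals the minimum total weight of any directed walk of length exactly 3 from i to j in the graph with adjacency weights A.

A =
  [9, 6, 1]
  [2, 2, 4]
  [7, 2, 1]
A^⊗3 =
  [5, 4, 3]
  [6, 5, 4]
  [5, 4, 3]

Each entry (A^⊗3)_ij equals the minimum over all length-3 walks i = v_0 → v_1 → … → v_3 = j of Σ_t A[v_t][v_{t+1}]. For example, for (i, j) = (0, 2) we minimise over 9 possible intermediate vertex sequences; the minimum is 3, attained along the walk 0 → 2 → 2 → 2.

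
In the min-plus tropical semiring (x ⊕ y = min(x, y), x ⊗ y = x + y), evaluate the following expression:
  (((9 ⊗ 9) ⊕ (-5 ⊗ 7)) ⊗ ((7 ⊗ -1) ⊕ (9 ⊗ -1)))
(((9 ⊗ 9) ⊕ (-5 ⊗ 7)) ⊗ ((7 ⊗ -1) ⊕ (9 ⊗ -1))) = 8

Expand innermost to outermost. Recall ⊕ takes the minimum of its arguments and ⊗ takes their sum. Working out the expression (((9 ⊗ 9) ⊕ (-5 ⊗ 7)) ⊗ ((7 ⊗ -1) ⊕ (9 ⊗ -1))) gives 8.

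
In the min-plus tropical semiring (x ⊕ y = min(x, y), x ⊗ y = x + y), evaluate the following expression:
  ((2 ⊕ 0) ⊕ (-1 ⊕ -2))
((2 ⊕ 0) ⊕ (-1 ⊕ -2)) = -2

Expand innermost to outermost. Recall ⊕ takes the minimum of its arguments and ⊗ takes their sum. Working out the expression ((2 ⊕ 0) ⊕ (-1 ⊕ -2)) gives -2.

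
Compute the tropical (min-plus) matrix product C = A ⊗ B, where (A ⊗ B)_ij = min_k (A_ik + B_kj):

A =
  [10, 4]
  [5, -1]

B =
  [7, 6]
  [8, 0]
A ⊗ B =
  [12, 4]
  [7, -1]

Apply the min-plus product entry-by-entry:
  C[0][0] = min over k of (A[0][0] + B[0][0] = 10 + 7 = 17, A[0][1] + B[1][0] = 4 + 8 = 12) = 12 (attained at k = 1)
  C[0][1] = min over k of (A[0][0] + B[0][1] = 10 + 6 = 16, A[0][1] + B[1][1] = 4 + 0 = 4) = 4 (attained at k = 1)
  C[1][0] = min over k of (A[1][0] + B[0][0] = 5 + 7 = 12, A[1][1] + B[1][0] = -1 + 8 = 7) = 7 (attained at k = 1)
  C[1][1] = min over k of (A[1][0] + B[0][1] = 5 + 6 = 11, A[1][1] + B[1][1] = -1 + 0 = -1) = -1 (attained at k = 1)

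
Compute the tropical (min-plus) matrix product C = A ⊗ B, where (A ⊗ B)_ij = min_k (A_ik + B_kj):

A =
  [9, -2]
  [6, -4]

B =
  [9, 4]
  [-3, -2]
A ⊗ B =
  [-5, -4]
  [-7, -6]

Apply the min-plus product entry-by-entry:
  C[0][0] = min over k of (A[0][0] + B[0][0] = 9 + 9 = 18, A[0][1] + B[1][0] = -2 + -3 = -5) = -5 (attained at k = 1)
  C[0][1] = min over k of (A[0][0] + B[0][1] = 9 + 4 = 13, A[0][1] + B[1][1] = -2 + -2 = -4) = -4 (attained at k = 1)
  C[1][0] = min over k of (A[1][0] + B[0][0] = 6 + 9 = 15, A[1][1] + B[1][0] = -4 + -3 = -7) = -7 (attained at k = 1)
  C[1][1] = min over k of (A[1][0] + B[0][1] = 6 + 4 = 10, A[1][1] + B[1][1] = -4 + -2 = -6) = -6 (attained at k = 1)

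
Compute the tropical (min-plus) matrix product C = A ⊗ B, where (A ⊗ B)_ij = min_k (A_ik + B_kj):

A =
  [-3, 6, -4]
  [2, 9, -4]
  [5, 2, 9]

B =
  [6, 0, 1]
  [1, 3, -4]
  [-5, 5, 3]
A ⊗ B =
  [-9, -3, -2]
  [-9, 1, -1]
  [3, 5, -2]

Apply the min-plus product entry-by-entry:
  C[0][0] = min over k of (A[0][0] + B[0][0] = -3 + 6 = 3, A[0][1] + B[1][0] = 6 + 1 = 7, A[0][2] + B[2][0] = -4 + -5 = -9) = -9 (attained at k = 2)
  C[0][1] = min over k of (A[0][0] + B[0][1] = -3 + 0 = -3, A[0][1] + B[1][1] = 6 + 3 = 9, A[0][2] + B[2][1] = -4 + 5 = 1) = -3 (attained at k = 0)
  C[0][2] = min over k of (A[0][0] + B[0][2] = -3 + 1 = -2, A[0][1] + B[1][2] = 6 + -4 = 2, A[0][2] + B[2][2] = -4 + 3 = -1) = -2 (attained at k = 0)
  C[1][0] = min over k of (A[1][0] + B[0][0] = 2 + 6 = 8, A[1][1] + B[1][0] = 9 + 1 = 10, A[1][2] + B[2][0] = -4 + -5 = -9) = -9 (attained at k = 2)
  C[1][1] = min over k of (A[1][0] + B[0][1] = 2 + 0 = 2, A[1][1] + B[1][1] = 9 + 3 = 12, A[1][2] + B[2][1] = -4 + 5 = 1) = 1 (attained at k = 2)
  C[1][2] = min over k of (A[1][0] + B[0][2] = 2 + 1 = 3, A[1][1] + B[1][2] = 9 + -4 = 5, A[1][2] + B[2][2] = -4 + 3 = -1) = -1 (attained at k = 2)
  C[2][0] = min over k of (A[2][0] + B[0][0] = 5 + 6 = 11, A[2][1] + B[1][0] = 2 + 1 = 3, A[2][2] + B[2][0] = 9 + -5 = 4) = 3 (attained at k = 1)
  C[2][1] = min over k of (A[2][0] + B[0][1] = 5 + 0 = 5, A[2][1] + B[1][1] = 2 + 3 = 5, A[2][2] + B[2][1] = 9 + 5 = 14) = 5 (attained at k = 0)
  C[2][2] = min over k of (A[2][0] + B[0][2] = 5 + 1 = 6, A[2][1] + B[1][2] = 2 + -4 = -2, A[2][2] + B[2][2] = 9 + 3 = 12) = -2 (attained at k = 1)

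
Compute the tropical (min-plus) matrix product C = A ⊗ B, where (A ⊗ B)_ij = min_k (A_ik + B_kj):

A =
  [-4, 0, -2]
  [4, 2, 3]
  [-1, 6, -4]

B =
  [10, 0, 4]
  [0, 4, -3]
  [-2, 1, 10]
A ⊗ B =
  [-4, -4, -3]
  [1, 4, -1]
  [-6, -3, 3]

Apply the min-plus product entry-by-entry:
  C[0][0] = min over k of (A[0][0] + B[0][0] = -4 + 10 = 6, A[0][1] + B[1][0] = 0 + 0 = 0, A[0][2] + B[2][0] = -2 + -2 = -4) = -4 (attained at k = 2)
  C[0][1] = min over k of (A[0][0] + B[0][1] = -4 + 0 = -4, A[0][1] + B[1][1] = 0 + 4 = 4, A[0][2] + B[2][1] = -2 + 1 = -1) = -4 (attained at k = 0)
  C[0][2] = min over k of (A[0][0] + B[0][2] = -4 + 4 = 0, A[0][1] + B[1][2] = 0 + -3 = -3, A[0][2] + B[2][2] = -2 + 10 = 8) = -3 (attained at k = 1)
  C[1][0] = min over k of (A[1][0] + B[0][0] = 4 + 10 = 14, A[1][1] + B[1][0] = 2 + 0 = 2, A[1][2] + B[2][0] = 3 + -2 = 1) = 1 (attained at k = 2)
  C[1][1] = min over k of (A[1][0] + B[0][1] = 4 + 0 = 4, A[1][1] + B[1][1] = 2 + 4 = 6, A[1][2] + B[2][1] = 3 + 1 = 4) = 4 (attained at k = 0)
  C[1][2] = min over k of (A[1][0] + B[0][2] = 4 + 4 = 8, A[1][1] + B[1][2] = 2 + -3 = -1, A[1][2] + B[2][2] = 3 + 10 = 13) = -1 (attained at k = 1)
  C[2][0] = min over k of (A[2][0] + B[0][0] = -1 + 10 = 9, A[2][1] + B[1][0] = 6 + 0 = 6, A[2][2] + B[2][0] = -4 + -2 = -6) = -6 (attained at k = 2)
  C[2][1] = min over k of (A[2][0] + B[0][1] = -1 + 0 = -1, A[2][1] + B[1][1] = 6 + 4 = 10, A[2][2] + B[2][1] = -4 + 1 = -3) = -3 (attained at k = 2)
  C[2][2] = min over k of (A[2][0] + B[0][2] = -1 + 4 = 3, A[2][1] + B[1][2] = 6 + -3 = 3, A[2][2] + B[2][2] = -4 + 10 = 6) = 3 (attained at k = 0)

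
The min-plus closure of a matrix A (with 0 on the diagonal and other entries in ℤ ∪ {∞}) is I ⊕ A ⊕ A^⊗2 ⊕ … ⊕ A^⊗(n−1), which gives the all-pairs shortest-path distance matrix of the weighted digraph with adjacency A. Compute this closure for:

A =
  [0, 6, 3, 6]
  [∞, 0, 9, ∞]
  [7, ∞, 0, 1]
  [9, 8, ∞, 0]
Closure =
  [0, 6, 3, 4]
  [16, 0, 9, 10]
  [7, 9, 0, 1]
  [9, 8, 12, 0]

This is the Floyd-Warshall all-pairs shortest-path computation. For each intermediate vertex k = 0, 1, …, 3, update dist[i][j] ← min(dist[i][j], dist[i][k] + dist[k][j]). The final matrix gives, for each (i, j), the minimum total weight of any directed path from i to j (possibly empty when i = j).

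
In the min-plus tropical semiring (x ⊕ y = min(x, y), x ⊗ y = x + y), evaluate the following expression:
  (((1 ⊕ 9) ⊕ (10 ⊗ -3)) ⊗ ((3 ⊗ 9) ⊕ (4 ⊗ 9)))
(((1 ⊕ 9) ⊕ (10 ⊗ -3)) ⊗ ((3 ⊗ 9) ⊕ (4 ⊗ 9))) = 13

Expand innermost to outermost. Recall ⊕ takes the minimum of its arguments and ⊗ takes their sum. Working out the expression (((1 ⊕ 9) ⊕ (10 ⊗ -3)) ⊗ ((3 ⊗ 9) ⊕ (4 ⊗ 9))) gives 13.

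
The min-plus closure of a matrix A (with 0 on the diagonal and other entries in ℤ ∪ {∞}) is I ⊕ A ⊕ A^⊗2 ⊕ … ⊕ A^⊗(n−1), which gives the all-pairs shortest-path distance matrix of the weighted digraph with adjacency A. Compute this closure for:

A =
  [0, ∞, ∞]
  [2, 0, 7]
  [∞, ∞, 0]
Closure =
  [0, ∞, ∞]
  [2, 0, 7]
  [∞, ∞, 0]

This is the Floyd-Warshall all-pairs shortest-path computation. For each intermediate vertex k = 0, 1, …, 2, update dist[i][j] ← min(dist[i][j], dist[i][k] + dist[k][j]). The final matrix gives, for each (i, j), the minimum total weight of any directed path from i to j (possibly empty when i = j).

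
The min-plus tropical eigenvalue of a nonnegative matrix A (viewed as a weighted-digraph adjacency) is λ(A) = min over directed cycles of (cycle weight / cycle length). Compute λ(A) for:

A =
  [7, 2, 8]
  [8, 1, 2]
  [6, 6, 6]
λ(A) = 1

Enumerate directed cycles and compute their means (weight / length). Sample:
  cycle 0 → 0: weight = 7, length = 1, mean = 7/1 ≈ 7.000
  cycle 1 → 1: weight = 1, length = 1, mean = 1/1 ≈ 1.000
  cycle 2 → 2: weight = 6, length = 1, mean = 6/1 ≈ 6.000
  cycle 0 → 1 → 0: weight = 10, length = 2, mean = 10/2 ≈ 5.000
  cycle 0 → 2 → 0: weight = 14, length = 2, mean = 14/2 ≈ 7.000
  cycle 1 → 0 → 1: weight = 10, length = 2, mean = 10/2 ≈ 5.000
Minimum mean = 1.000, attained e.g. along the cycle 1 → 1 with weight 1 and length 1. So λ(A) = 1/1 = 1.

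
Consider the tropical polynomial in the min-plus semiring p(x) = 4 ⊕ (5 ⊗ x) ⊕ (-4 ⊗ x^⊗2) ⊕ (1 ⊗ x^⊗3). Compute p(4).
p(4) = 4

A tropical monomial a ⊗ x^⊗i evaluates to a + i · x. Evaluating each term at x = 4:
  Term 0 contributes 4 + 0 · 4 = 4
  Term 1 contributes 5 + 1 · 4 = 9
  Term 2 contributes -4 + 2 · 4 = 4
  Term 3 contributes 1 + 3 · 4 = 13
p(4) = ⊕ of these = min[4, 9, 4, 13] = 4.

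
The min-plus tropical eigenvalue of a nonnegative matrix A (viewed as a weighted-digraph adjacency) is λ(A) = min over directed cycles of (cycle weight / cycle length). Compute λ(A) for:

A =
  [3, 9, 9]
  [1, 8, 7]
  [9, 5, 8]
λ(A) = 3

Enumerate directed cycles and compute their means (weight / length). Sample:
  cycle 0 → 0: weight = 3, length = 1, mean = 3/1 ≈ 3.000
  cycle 1 → 1: weight = 8, length = 1, mean = 8/1 ≈ 8.000
  cycle 2 → 2: weight = 8, length = 1, mean = 8/1 ≈ 8.000
  cycle 0 → 1 → 0: weight = 10, length = 2, mean = 10/2 ≈ 5.000
  cycle 0 → 2 → 0: weight = 18, length = 2, mean = 18/2 ≈ 9.000
  cycle 1 → 0 → 1: weight = 10, length = 2, mean = 10/2 ≈ 5.000
Minimum mean = 3.000, attained e.g. along the cycle 0 → 0 with weight 3 and length 1. So λ(A) = 3/1 = 3.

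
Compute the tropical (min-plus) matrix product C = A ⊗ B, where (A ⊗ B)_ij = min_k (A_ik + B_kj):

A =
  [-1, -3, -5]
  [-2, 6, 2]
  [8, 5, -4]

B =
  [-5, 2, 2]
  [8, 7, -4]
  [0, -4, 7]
A ⊗ B =
  [-6, -9, -7]
  [-7, -2, 0]
  [-4, -8, 1]

Apply the min-plus product entry-by-entry:
  C[0][0] = min over k of (A[0][0] + B[0][0] = -1 + -5 = -6, A[0][1] + B[1][0] = -3 + 8 = 5, A[0][2] + B[2][0] = -5 + 0 = -5) = -6 (attained at k = 0)
  C[0][1] = min over k of (A[0][0] + B[0][1] = -1 + 2 = 1, A[0][1] + B[1][1] = -3 + 7 = 4, A[0][2] + B[2][1] = -5 + -4 = -9) = -9 (attained at k = 2)
  C[0][2] = min over k of (A[0][0] + B[0][2] = -1 + 2 = 1, A[0][1] + B[1][2] = -3 + -4 = -7, A[0][2] + B[2][2] = -5 + 7 = 2) = -7 (attained at k = 1)
  C[1][0] = min over k of (A[1][0] + B[0][0] = -2 + -5 = -7, A[1][1] + B[1][0] = 6 + 8 = 14, A[1][2] + B[2][0] = 2 + 0 = 2) = -7 (attained at k = 0)
  C[1][1] = min over k of (A[1][0] + B[0][1] = -2 + 2 = 0, A[1][1] + B[1][1] = 6 + 7 = 13, A[1][2] + B[2][1] = 2 + -4 = -2) = -2 (attained at k = 2)
  C[1][2] = min over k of (A[1][0] + B[0][2] = -2 + 2 = 0, A[1][1] + B[1][2] = 6 + -4 = 2, A[1][2] + B[2][2] = 2 + 7 = 9) = 0 (attained at k = 0)
  C[2][0] = min over k of (A[2][0] + B[0][0] = 8 + -5 = 3, A[2][1] + B[1][0] = 5 + 8 = 13, A[2][2] + B[2][0] = -4 + 0 = -4) = -4 (attained at k = 2)
  C[2][1] = min over k of (A[2][0] + B[0][1] = 8 + 2 = 10, A[2][1] + B[1][1] = 5 + 7 = 12, A[2][2] + B[2][1] = -4 + -4 = -8) = -8 (attained at k = 2)
  C[2][2] = min over k of (A[2][0] + B[0][2] = 8 + 2 = 10, A[2][1] + B[1][2] = 5 + -4 = 1, A[2][2] + B[2][2] = -4 + 7 = 3) = 1 (attained at k = 1)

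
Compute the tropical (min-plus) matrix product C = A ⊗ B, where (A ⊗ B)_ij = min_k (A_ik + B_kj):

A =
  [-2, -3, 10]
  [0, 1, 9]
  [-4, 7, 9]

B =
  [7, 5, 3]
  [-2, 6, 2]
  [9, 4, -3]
A ⊗ B =
  [-5, 3, -1]
  [-1, 5, 3]
  [3, 1, -1]

Apply the min-plus product entry-by-entry:
  C[0][0] = min over k of (A[0][0] + B[0][0] = -2 + 7 = 5, A[0][1] + B[1][0] = -3 + -2 = -5, A[0][2] + B[2][0] = 10 + 9 = 19) = -5 (attained at k = 1)
  C[0][1] = min over k of (A[0][0] + B[0][1] = -2 + 5 = 3, A[0][1] + B[1][1] = -3 + 6 = 3, A[0][2] + B[2][1] = 10 + 4 = 14) = 3 (attained at k = 0)
  C[0][2] = min over k of (A[0][0] + B[0][2] = -2 + 3 = 1, A[0][1] + B[1][2] = -3 + 2 = -1, A[0][2] + B[2][2] = 10 + -3 = 7) = -1 (attained at k = 1)
  C[1][0] = min over k of (A[1][0] + B[0][0] = 0 + 7 = 7, A[1][1] + B[1][0] = 1 + -2 = -1, A[1][2] + B[2][0] = 9 + 9 = 18) = -1 (attained at k = 1)
  C[1][1] = min over k of (A[1][0] + B[0][1] = 0 + 5 = 5, A[1][1] + B[1][1] = 1 + 6 = 7, A[1][2] + B[2][1] = 9 + 4 = 13) = 5 (attained at k = 0)
  C[1][2] = min over k of (A[1][0] + B[0][2] = 0 + 3 = 3, A[1][1] + B[1][2] = 1 + 2 = 3, A[1][2] + B[2][2] = 9 + -3 = 6) = 3 (attained at k = 0)
  C[2][0] = min over k of (A[2][0] + B[0][0] = -4 + 7 = 3, A[2][1] + B[1][0] = 7 + -2 = 5, A[2][2] + B[2][0] = 9 + 9 = 18) = 3 (attained at k = 0)
  C[2][1] = min over k of (A[2][0] + B[0][1] = -4 + 5 = 1, A[2][1] + B[1][1] = 7 + 6 = 13, A[2][2] + B[2][1] = 9 + 4 = 13) = 1 (attained at k = 0)
  C[2][2] = min over k of (A[2][0] + B[0][2] = -4 + 3 = -1, A[2][1] + B[1][2] = 7 + 2 = 9, A[2][2] + B[2][2] = 9 + -3 = 6) = -1 (attained at k = 0)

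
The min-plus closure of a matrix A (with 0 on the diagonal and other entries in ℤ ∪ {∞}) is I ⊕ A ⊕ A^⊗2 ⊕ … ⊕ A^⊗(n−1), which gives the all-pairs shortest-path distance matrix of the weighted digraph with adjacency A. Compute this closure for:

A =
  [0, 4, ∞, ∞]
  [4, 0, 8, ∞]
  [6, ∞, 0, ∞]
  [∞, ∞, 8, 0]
Closure =
  [0, 4, 12, ∞]
  [4, 0, 8, ∞]
  [6, 10, 0, ∞]
  [14, 18, 8, 0]

This is the Floyd-Warshall all-pairs shortest-path computation. For each intermediate vertex k = 0, 1, …, 3, update dist[i][j] ← min(dist[i][j], dist[i][k] + dist[k][j]). The final matrix gives, for each (i, j), the minimum total weight of any directed path from i to j (possibly empty when i = j).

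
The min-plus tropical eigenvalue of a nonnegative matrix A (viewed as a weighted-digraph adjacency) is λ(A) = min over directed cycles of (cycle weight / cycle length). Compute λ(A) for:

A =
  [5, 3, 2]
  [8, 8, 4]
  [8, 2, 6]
λ(A) = 3

Enumerate directed cycles and compute their means (weight / length). Sample:
  cycle 0 → 0: weight = 5, length = 1, mean = 5/1 ≈ 5.000
  cycle 1 → 1: weight = 8, length = 1, mean = 8/1 ≈ 8.000
  cycle 2 → 2: weight = 6, length = 1, mean = 6/1 ≈ 6.000
  cycle 0 → 1 → 0: weight = 11, length = 2, mean = 11/2 ≈ 5.500
  cycle 0 → 2 → 0: weight = 10, length = 2, mean = 10/2 ≈ 5.000
  cycle 1 → 0 → 1: weight = 11, length = 2, mean = 11/2 ≈ 5.500
Minimum mean = 3.000, attained e.g. along the cycle 1 → 2 → 1 with weight 6 and length 2. So λ(A) = 6/2 = 3.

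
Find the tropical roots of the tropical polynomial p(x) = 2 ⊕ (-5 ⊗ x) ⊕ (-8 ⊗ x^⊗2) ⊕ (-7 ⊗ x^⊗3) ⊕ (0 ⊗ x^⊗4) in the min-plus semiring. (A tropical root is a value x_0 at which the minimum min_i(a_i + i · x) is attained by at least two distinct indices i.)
Roots: {-7, -1, 3, 7}

Each tropical root is a break point of the lower envelope of the lines y = a_i + i · x (there are 5 lines, with slopes 0, 1, ..., 4). Only the lines that attain the minimum somewhere contribute to roots; other lines are dominated. Here the surviving (envelope) indices are i = 4, i = 3, i = 2, i = 1, i = 0.
Intersections between consecutive envelope lines give the roots: for adjacent envelope indices i < j the intersection is x = (a_i − a_j) / (j − i). Reading off the sorted break points: {-7, -1, 3, 7}.
Verification: at each break x_0, at least two indices attain the minimum of min_i(a_i + i · x_0).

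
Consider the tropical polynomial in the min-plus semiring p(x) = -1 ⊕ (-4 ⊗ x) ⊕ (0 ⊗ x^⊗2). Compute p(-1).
p(-1) = -5

A tropical monomial a ⊗ x^⊗i evaluates to a + i · x. Evaluating each term at x = -1:
  Term 0 contributes -1 + 0 · -1 = -1
  Term 1 contributes -4 + 1 · -1 = -5
  Term 2 contributes 0 + 2 · -1 = -2
p(-1) = ⊕ of these = min[-1, -5, -2] = -5.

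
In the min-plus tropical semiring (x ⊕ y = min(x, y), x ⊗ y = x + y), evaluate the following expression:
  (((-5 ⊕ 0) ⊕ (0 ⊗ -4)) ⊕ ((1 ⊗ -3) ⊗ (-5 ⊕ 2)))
(((-5 ⊕ 0) ⊕ (0 ⊗ -4)) ⊕ ((1 ⊗ -3) ⊗ (-5 ⊕ 2))) = -7

Expand innermost to outermost. Recall ⊕ takes the minimum of its arguments and ⊗ takes their sum. Working out the expression (((-5 ⊕ 0) ⊕ (0 ⊗ -4)) ⊕ ((1 ⊗ -3) ⊗ (-5 ⊕ 2))) gives -7.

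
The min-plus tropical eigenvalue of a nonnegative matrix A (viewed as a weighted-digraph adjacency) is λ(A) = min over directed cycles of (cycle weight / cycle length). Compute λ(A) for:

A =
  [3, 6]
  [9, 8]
λ(A) = 3

Enumerate directed cycles and compute their means (weight / length). Sample:
  cycle 0 → 0: weight = 3, length = 1, mean = 3/1 ≈ 3.000
  cycle 1 → 1: weight = 8, length = 1, mean = 8/1 ≈ 8.000
  cycle 0 → 1 → 0: weight = 15, length = 2, mean = 15/2 ≈ 7.500
  cycle 1 → 0 → 1: weight = 15, length = 2, mean = 15/2 ≈ 7.500
Minimum mean = 3.000, attained e.g. along the cycle 0 → 0 with weight 3 and length 1. So λ(A) = 3/1 = 3.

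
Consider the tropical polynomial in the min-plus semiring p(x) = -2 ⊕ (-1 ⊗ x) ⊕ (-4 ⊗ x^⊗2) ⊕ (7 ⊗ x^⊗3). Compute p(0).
p(0) = -4

A tropical monomial a ⊗ x^⊗i evaluates to a + i · x. Evaluating each term at x = 0:
  Term 0 contributes -2 + 0 · 0 = -2
  Term 1 contributes -1 + 1 · 0 = -1
  Term 2 contributes -4 + 2 · 0 = -4
  Term 3 contributes 7 + 3 · 0 = 7
p(0) = ⊕ of these = min[-2, -1, -4, 7] = -4.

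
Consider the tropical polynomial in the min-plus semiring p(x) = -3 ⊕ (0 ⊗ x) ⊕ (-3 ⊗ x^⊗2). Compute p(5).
p(5) = -3

A tropical monomial a ⊗ x^⊗i evaluates to a + i · x. Evaluating each term at x = 5:
  Term 0 contributes -3 + 0 · 5 = -3
  Term 1 contributes 0 + 1 · 5 = 5
  Term 2 contributes -3 + 2 · 5 = 7
p(5) = ⊕ of these = min[-3, 5, 7] = -3.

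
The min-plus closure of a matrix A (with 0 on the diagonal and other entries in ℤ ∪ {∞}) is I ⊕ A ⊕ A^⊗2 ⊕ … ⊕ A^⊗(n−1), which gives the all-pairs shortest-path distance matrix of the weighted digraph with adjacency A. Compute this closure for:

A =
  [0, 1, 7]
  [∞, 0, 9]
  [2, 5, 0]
Closure =
  [0, 1, 7]
  [11, 0, 9]
  [2, 3, 0]

This is the Floyd-Warshall all-pairs shortest-path computation. For each intermediate vertex k = 0, 1, …, 2, update dist[i][j] ← min(dist[i][j], dist[i][k] + dist[k][j]). The final matrix gives, for each (i, j), the minimum total weight of any directed path from i to j (possibly empty when i = j).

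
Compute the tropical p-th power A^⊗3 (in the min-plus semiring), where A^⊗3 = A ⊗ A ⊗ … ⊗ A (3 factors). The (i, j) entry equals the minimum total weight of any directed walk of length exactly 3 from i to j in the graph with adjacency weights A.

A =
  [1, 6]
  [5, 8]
A^⊗3 =
  [3, 8]
  [7, 12]

Each entry (A^⊗3)_ij equals the minimum over all length-3 walks i = v_0 → v_1 → … → v_3 = j of Σ_t A[v_t][v_{t+1}]. For example, for (i, j) = (0, 1) we minimise over 4 possible intermediate vertex sequences; the minimum is 8, attained along the walk 0 → 0 → 0 → 1.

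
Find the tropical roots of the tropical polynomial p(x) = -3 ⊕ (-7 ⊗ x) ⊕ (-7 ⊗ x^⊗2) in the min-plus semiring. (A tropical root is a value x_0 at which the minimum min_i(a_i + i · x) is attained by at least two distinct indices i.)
Roots: {0, 4}

Each tropical root is a break point of the lower envelope of the lines y = a_i + i · x (there are 3 lines, with slopes 0, 1, ..., 2). Only the lines that attain the minimum somewhere contribute to roots; other lines are dominated. Here the surviving (envelope) indices are i = 2, i = 1, i = 0.
Intersections between consecutive envelope lines give the roots: for adjacent envelope indices i < j the intersection is x = (a_i − a_j) / (j − i). Reading off the sorted break points: {0, 4}.
Verification: at each break x_0, at least two indices attain the minimum of min_i(a_i + i · x_0).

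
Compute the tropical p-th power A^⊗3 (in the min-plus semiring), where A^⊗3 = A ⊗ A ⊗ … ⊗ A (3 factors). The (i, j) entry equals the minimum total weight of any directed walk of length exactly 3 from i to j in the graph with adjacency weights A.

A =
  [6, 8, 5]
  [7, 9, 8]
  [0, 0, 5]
A^⊗3 =
  [10, 10, 10]
  [12, 12, 13]
  [5, 5, 10]

Each entry (A^⊗3)_ij equals the minimum over all length-3 walks i = v_0 → v_1 → … → v_3 = j of Σ_t A[v_t][v_{t+1}]. For example, for (i, j) = (0, 2) we minimise over 9 possible intermediate vertex sequences; the minimum is 10, attained along the walk 0 → 2 → 0 → 2.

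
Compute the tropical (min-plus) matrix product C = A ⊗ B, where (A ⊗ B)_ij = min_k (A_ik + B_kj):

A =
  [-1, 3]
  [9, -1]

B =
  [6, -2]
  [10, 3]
A ⊗ B =
  [5, -3]
  [9, 2]

Apply the min-plus product entry-by-entry:
  C[0][0] = min over k of (A[0][0] + B[0][0] = -1 + 6 = 5, A[0][1] + B[1][0] = 3 + 10 = 13) = 5 (attained at k = 0)
  C[0][1] = min over k of (A[0][0] + B[0][1] = -1 + -2 = -3, A[0][1] + B[1][1] = 3 + 3 = 6) = -3 (attained at k = 0)
  C[1][0] = min over k of (A[1][0] + B[0][0] = 9 + 6 = 15, A[1][1] + B[1][0] = -1 + 10 = 9) = 9 (attained at k = 1)
  C[1][1] = min over k of (A[1][0] + B[0][1] = 9 + -2 = 7, A[1][1] + B[1][1] = -1 + 3 = 2) = 2 (attained at k = 1)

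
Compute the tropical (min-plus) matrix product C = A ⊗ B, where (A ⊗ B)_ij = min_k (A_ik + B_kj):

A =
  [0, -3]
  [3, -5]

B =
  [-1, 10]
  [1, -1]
A ⊗ B =
  [-2, -4]
  [-4, -6]

Apply the min-plus product entry-by-entry:
  C[0][0] = min over k of (A[0][0] + B[0][0] = 0 + -1 = -1, A[0][1] + B[1][0] = -3 + 1 = -2) = -2 (attained at k = 1)
  C[0][1] = min over k of (A[0][0] + B[0][1] = 0 + 10 = 10, A[0][1] + B[1][1] = -3 + -1 = -4) = -4 (attained at k = 1)
  C[1][0] = min over k of (A[1][0] + B[0][0] = 3 + -1 = 2, A[1][1] + B[1][0] = -5 + 1 = -4) = -4 (attained at k = 1)
  C[1][1] = min over k of (A[1][0] + B[0][1] = 3 + 10 = 13, A[1][1] + B[1][1] = -5 + -1 = -6) = -6 (attained at k = 1)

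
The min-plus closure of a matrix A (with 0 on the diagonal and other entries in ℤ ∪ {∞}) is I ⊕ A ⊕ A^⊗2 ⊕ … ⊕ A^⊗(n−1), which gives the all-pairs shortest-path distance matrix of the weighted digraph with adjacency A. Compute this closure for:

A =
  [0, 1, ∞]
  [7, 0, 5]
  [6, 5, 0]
Closure =
  [0, 1, 6]
  [7, 0, 5]
  [6, 5, 0]

This is the Floyd-Warshall all-pairs shortest-path computation. For each intermediate vertex k = 0, 1, …, 2, update dist[i][j] ← min(dist[i][j], dist[i][k] + dist[k][j]). The final matrix gives, for each (i, j), the minimum total weight of any directed path from i to j (possibly empty when i = j).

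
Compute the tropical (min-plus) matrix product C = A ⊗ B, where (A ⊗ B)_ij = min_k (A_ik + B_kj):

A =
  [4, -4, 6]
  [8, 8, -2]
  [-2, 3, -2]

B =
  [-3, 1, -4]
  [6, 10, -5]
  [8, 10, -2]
A ⊗ B =
  [1, 5, -9]
  [5, 8, -4]
  [-5, -1, -6]

Apply the min-plus product entry-by-entry:
  C[0][0] = min over k of (A[0][0] + B[0][0] = 4 + -3 = 1, A[0][1] + B[1][0] = -4 + 6 = 2, A[0][2] + B[2][0] = 6 + 8 = 14) = 1 (attained at k = 0)
  C[0][1] = min over k of (A[0][0] + B[0][1] = 4 + 1 = 5, A[0][1] + B[1][1] = -4 + 10 = 6, A[0][2] + B[2][1] = 6 + 10 = 16) = 5 (attained at k = 0)
  C[0][2] = min over k of (A[0][0] + B[0][2] = 4 + -4 = 0, A[0][1] + B[1][2] = -4 + -5 = -9, A[0][2] + B[2][2] = 6 + -2 = 4) = -9 (attained at k = 1)
  C[1][0] = min over k of (A[1][0] + B[0][0] = 8 + -3 = 5, A[1][1] + B[1][0] = 8 + 6 = 14, A[1][2] + B[2][0] = -2 + 8 = 6) = 5 (attained at k = 0)
  C[1][1] = min over k of (A[1][0] + B[0][1] = 8 + 1 = 9, A[1][1] + B[1][1] = 8 + 10 = 18, A[1][2] + B[2][1] = -2 + 10 = 8) = 8 (attained at k = 2)
  C[1][2] = min over k of (A[1][0] + B[0][2] = 8 + -4 = 4, A[1][1] + B[1][2] = 8 + -5 = 3, A[1][2] + B[2][2] = -2 + -2 = -4) = -4 (attained at k = 2)
  C[2][0] = min over k of (A[2][0] + B[0][0] = -2 + -3 = -5, A[2][1] + B[1][0] = 3 + 6 = 9, A[2][2] + B[2][0] = -2 + 8 = 6) = -5 (attained at k = 0)
  C[2][1] = min over k of (A[2][0] + B[0][1] = -2 + 1 = -1, A[2][1] + B[1][1] = 3 + 10 = 13, A[2][2] + B[2][1] = -2 + 10 = 8) = -1 (attained at k = 0)
  C[2][2] = min over k of (A[2][0] + B[0][2] = -2 + -4 = -6, A[2][1] + B[1][2] = 3 + -5 = -2, A[2][2] + B[2][2] = -2 + -2 = -4) = -6 (attained at k = 0)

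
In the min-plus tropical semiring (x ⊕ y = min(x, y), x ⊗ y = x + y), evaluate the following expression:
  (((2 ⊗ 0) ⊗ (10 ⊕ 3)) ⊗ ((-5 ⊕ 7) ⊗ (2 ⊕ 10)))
(((2 ⊗ 0) ⊗ (10 ⊕ 3)) ⊗ ((-5 ⊕ 7) ⊗ (2 ⊕ 10))) = 2

Expand innermost to outermost. Recall ⊕ takes the minimum of its arguments and ⊗ takes their sum. Working out the expression (((2 ⊗ 0) ⊗ (10 ⊕ 3)) ⊗ ((-5 ⊕ 7) ⊗ (2 ⊕ 10))) gives 2.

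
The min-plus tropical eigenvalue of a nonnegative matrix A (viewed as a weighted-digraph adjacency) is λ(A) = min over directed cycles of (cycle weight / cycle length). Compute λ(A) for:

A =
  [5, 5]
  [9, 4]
λ(A) = 4

Enumerate directed cycles and compute their means (weight / length). Sample:
  cycle 0 → 0: weight = 5, length = 1, mean = 5/1 ≈ 5.000
  cycle 1 → 1: weight = 4, length = 1, mean = 4/1 ≈ 4.000
  cycle 0 → 1 → 0: weight = 14, length = 2, mean = 14/2 ≈ 7.000
  cycle 1 → 0 → 1: weight = 14, length = 2, mean = 14/2 ≈ 7.000
Minimum mean = 4.000, attained e.g. along the cycle 1 → 1 with weight 4 and length 1. So λ(A) = 4/1 = 4.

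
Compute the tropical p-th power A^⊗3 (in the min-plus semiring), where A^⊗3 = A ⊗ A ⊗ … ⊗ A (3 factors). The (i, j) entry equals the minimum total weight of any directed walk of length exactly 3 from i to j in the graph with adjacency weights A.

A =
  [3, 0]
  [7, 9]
A^⊗3 =
  [9, 6]
  [13, 10]

Each entry (A^⊗3)_ij equals the minimum over all length-3 walks i = v_0 → v_1 → … → v_3 = j of Σ_t A[v_t][v_{t+1}]. For example, for (i, j) = (0, 1) we minimise over 4 possible intermediate vertex sequences; the minimum is 6, attained along the walk 0 → 0 → 0 → 1.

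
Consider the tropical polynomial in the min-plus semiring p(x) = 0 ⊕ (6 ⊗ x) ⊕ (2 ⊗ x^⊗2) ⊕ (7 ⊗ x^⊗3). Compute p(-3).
p(-3) = -4

A tropical monomial a ⊗ x^⊗i evaluates to a + i · x. Evaluating each term at x = -3:
  Term 0 contributes 0 + 0 · -3 = 0
  Term 1 contributes 6 + 1 · -3 = 3
  Term 2 contributes 2 + 2 · -3 = -4
  Term 3 contributes 7 + 3 · -3 = -2
p(-3) = ⊕ of these = min[0, 3, -4, -2] = -4.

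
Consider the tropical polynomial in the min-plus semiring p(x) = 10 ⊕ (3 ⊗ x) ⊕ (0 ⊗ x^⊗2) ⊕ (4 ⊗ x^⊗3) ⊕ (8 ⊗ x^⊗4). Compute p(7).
p(7) = 10

A tropical monomial a ⊗ x^⊗i evaluates to a + i · x. Evaluating each term at x = 7:
  Term 0 contributes 10 + 0 · 7 = 10
  Term 1 contributes 3 + 1 · 7 = 10
  Term 2 contributes 0 + 2 · 7 = 14
  Term 3 contributes 4 + 3 · 7 = 25
  Term 4 contributes 8 + 4 · 7 = 36
p(7) = ⊕ of these = min[10, 10, 14, 25, 36] = 10.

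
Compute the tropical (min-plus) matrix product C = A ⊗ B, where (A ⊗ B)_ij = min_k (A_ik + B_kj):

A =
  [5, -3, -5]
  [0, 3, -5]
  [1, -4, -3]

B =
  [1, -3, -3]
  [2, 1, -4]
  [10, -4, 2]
A ⊗ B =
  [-1, -9, -7]
  [1, -9, -3]
  [-2, -7, -8]

Apply the min-plus product entry-by-entry:
  C[0][0] = min over k of (A[0][0] + B[0][0] = 5 + 1 = 6, A[0][1] + B[1][0] = -3 + 2 = -1, A[0][2] + B[2][0] = -5 + 10 = 5) = -1 (attained at k = 1)
  C[0][1] = min over k of (A[0][0] + B[0][1] = 5 + -3 = 2, A[0][1] + B[1][1] = -3 + 1 = -2, A[0][2] + B[2][1] = -5 + -4 = -9) = -9 (attained at k = 2)
  C[0][2] = min over k of (A[0][0] + B[0][2] = 5 + -3 = 2, A[0][1] + B[1][2] = -3 + -4 = -7, A[0][2] + B[2][2] = -5 + 2 = -3) = -7 (attained at k = 1)
  C[1][0] = min over k of (A[1][0] + B[0][0] = 0 + 1 = 1, A[1][1] + B[1][0] = 3 + 2 = 5, A[1][2] + B[2][0] = -5 + 10 = 5) = 1 (attained at k = 0)
  C[1][1] = min over k of (A[1][0] + B[0][1] = 0 + -3 = -3, A[1][1] + B[1][1] = 3 + 1 = 4, A[1][2] + B[2][1] = -5 + -4 = -9) = -9 (attained at k = 2)
  C[1][2] = min over k of (A[1][0] + B[0][2] = 0 + -3 = -3, A[1][1] + B[1][2] = 3 + -4 = -1, A[1][2] + B[2][2] = -5 + 2 = -3) = -3 (attained at k = 0)
  C[2][0] = min over k of (A[2][0] + B[0][0] = 1 + 1 = 2, A[2][1] + B[1][0] = -4 + 2 = -2, A[2][2] + B[2][0] = -3 + 10 = 7) = -2 (attained at k = 1)
  C[2][1] = min over k of (A[2][0] + B[0][1] = 1 + -3 = -2, A[2][1] + B[1][1] = -4 + 1 = -3, A[2][2] + B[2][1] = -3 + -4 = -7) = -7 (attained at k = 2)
  C[2][2] = min over k of (A[2][0] + B[0][2] = 1 + -3 = -2, A[2][1] + B[1][2] = -4 + -4 = -8, A[2][2] + B[2][2] = -3 + 2 = -1) = -8 (attained at k = 1)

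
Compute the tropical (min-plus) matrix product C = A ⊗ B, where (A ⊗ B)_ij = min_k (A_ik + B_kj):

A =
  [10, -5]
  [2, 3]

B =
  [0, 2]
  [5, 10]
A ⊗ B =
  [0, 5]
  [2, 4]

Apply the min-plus product entry-by-entry:
  C[0][0] = min over k of (A[0][0] + B[0][0] = 10 + 0 = 10, A[0][1] + B[1][0] = -5 + 5 = 0) = 0 (attained at k = 1)
  C[0][1] = min over k of (A[0][0] + B[0][1] = 10 + 2 = 12, A[0][1] + B[1][1] = -5 + 10 = 5) = 5 (attained at k = 1)
  C[1][0] = min over k of (A[1][0] + B[0][0] = 2 + 0 = 2, A[1][1] + B[1][0] = 3 + 5 = 8) = 2 (attained at k = 0)
  C[1][1] = min over k of (A[1][0] + B[0][1] = 2 + 2 = 4, A[1][1] + B[1][1] = 3 + 10 = 13) = 4 (attained at k = 0)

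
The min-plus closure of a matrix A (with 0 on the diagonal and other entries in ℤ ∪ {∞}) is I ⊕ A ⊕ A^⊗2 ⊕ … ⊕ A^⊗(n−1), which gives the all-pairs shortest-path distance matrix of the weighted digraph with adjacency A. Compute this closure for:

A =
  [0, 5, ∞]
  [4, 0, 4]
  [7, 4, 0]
Closure =
  [0, 5, 9]
  [4, 0, 4]
  [7, 4, 0]

This is the Floyd-Warshall all-pairs shortest-path computation. For each intermediate vertex k = 0, 1, …, 2, update dist[i][j] ← min(dist[i][j], dist[i][k] + dist[k][j]). The final matrix gives, for each (i, j), the minimum total weight of any directed path from i to j (possibly empty when i = j).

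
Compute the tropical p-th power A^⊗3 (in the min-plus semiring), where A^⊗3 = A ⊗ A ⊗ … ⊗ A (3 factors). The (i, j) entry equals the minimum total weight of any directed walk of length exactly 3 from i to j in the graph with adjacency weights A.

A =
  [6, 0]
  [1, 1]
A^⊗3 =
  [2, 1]
  [2, 2]

Each entry (A^⊗3)_ij equals the minimum over all length-3 walks i = v_0 → v_1 → … → v_3 = j of Σ_t A[v_t][v_{t+1}]. For example, for (i, j) = (0, 1) we minimise over 4 possible intermediate vertex sequences; the minimum is 1, attained along the walk 0 → 1 → 0 → 1.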